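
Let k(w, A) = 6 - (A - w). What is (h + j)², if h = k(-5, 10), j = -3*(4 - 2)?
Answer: 225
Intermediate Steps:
j = -6 (j = -3*2 = -6)
k(w, A) = 6 + w - A (k(w, A) = 6 + (w - A) = 6 + w - A)
h = -9 (h = 6 - 5 - 1*10 = 6 - 5 - 10 = -9)
(h + j)² = (-9 - 6)² = (-15)² = 225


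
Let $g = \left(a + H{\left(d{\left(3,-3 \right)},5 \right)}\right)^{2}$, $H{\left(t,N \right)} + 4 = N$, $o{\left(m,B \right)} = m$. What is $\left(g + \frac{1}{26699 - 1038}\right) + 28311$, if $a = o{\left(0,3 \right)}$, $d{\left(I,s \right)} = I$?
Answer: $\frac{726514233}{25661} \approx 28312.0$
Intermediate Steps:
$H{\left(t,N \right)} = -4 + N$
$a = 0$
$g = 1$ ($g = \left(0 + \left(-4 + 5\right)\right)^{2} = \left(0 + 1\right)^{2} = 1^{2} = 1$)
$\left(g + \frac{1}{26699 - 1038}\right) + 28311 = \left(1 + \frac{1}{26699 - 1038}\right) + 28311 = \left(1 + \frac{1}{25661}\right) + 28311 = \frac{25662}{25661} + 28311 = \frac{726514233}{25661}$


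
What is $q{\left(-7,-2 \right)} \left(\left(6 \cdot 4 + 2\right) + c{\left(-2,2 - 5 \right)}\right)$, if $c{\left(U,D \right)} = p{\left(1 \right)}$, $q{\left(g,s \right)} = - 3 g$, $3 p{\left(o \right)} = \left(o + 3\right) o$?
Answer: $574$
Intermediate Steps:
$p{\left(o \right)} = \frac{o \left(3 + o\right)}{3}$ ($p{\left(o \right)} = \frac{\left(o + 3\right) o}{3} = \frac{\left(3 + o\right) o}{3} = \frac{o \left(3 + o\right)}{3}$)
$c{\left(U,D \right)} = \frac{4}{3}$ ($c{\left(U,D \right)} = \frac{1}{3} \cdot 1 \left(3 + 1\right) = \frac{1}{3} \cdot 1 \cdot 4 = \frac{4}{3}$)
$q{\left(-7,-2 \right)} \left(\left(6 \cdot 4 + 2\right) + c{\left(-2,2 - 5 \right)}\right) = \left(-3\right) \left(-7\right) \left(\left(6 \cdot 4 + 2\right) + \frac{4}{3}\right) = 21 \left(\left(24 + 2\right) + \frac{4}{3}\right) = 21 \left(26 + \frac{4}{3}\right) = 21 \cdot \frac{82}{3} = 574$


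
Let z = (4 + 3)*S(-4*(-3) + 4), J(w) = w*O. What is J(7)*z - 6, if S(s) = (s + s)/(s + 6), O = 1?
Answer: 718/11 ≈ 65.273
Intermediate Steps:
J(w) = w (J(w) = w*1 = w)
S(s) = 2*s/(6 + s) (S(s) = (2*s)/(6 + s) = 2*s/(6 + s))
z = 112/11 (z = (4 + 3)*(2*(-4*(-3) + 4)/(6 + (-4*(-3) + 4))) = 7*(2*(12 + 4)/(6 + (12 + 4))) = 7*(2*16/(6 + 16)) = 7*(2*16/22) = 7*(2*16*(1/22)) = 7*(16/11) = 112/11 ≈ 10.182)
J(7)*z - 6 = 7*(112/11) - 6 = 784/11 - 6 = 718/11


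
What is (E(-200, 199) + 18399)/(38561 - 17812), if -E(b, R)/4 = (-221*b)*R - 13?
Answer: -35164749/20749 ≈ -1694.8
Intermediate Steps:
E(b, R) = 52 + 884*R*b (E(b, R) = -4*((-221*b)*R - 13) = -4*(-221*R*b - 13) = -4*(-13 - 221*R*b) = 52 + 884*R*b)
(E(-200, 199) + 18399)/(38561 - 17812) = ((52 + 884*199*(-200)) + 18399)/(38561 - 17812) = ((52 - 35183200) + 18399)/20749 = (-35183148 + 18399)*(1/20749) = -35164749*1/20749 = -35164749/20749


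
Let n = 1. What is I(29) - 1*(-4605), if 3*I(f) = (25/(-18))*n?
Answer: 248645/54 ≈ 4604.5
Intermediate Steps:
I(f) = -25/54 (I(f) = ((25/(-18))*1)/3 = ((25*(-1/18))*1)/3 = (-25/18*1)/3 = (⅓)*(-25/18) = -25/54)
I(29) - 1*(-4605) = -25/54 - 1*(-4605) = -25/54 + 4605 = 248645/54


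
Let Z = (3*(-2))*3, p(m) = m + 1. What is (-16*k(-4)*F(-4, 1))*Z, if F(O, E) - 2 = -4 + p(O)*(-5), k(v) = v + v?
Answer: -29952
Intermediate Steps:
p(m) = 1 + m
k(v) = 2*v
F(O, E) = -7 - 5*O (F(O, E) = 2 + (-4 + (1 + O)*(-5)) = 2 + (-4 + (-5 - 5*O)) = 2 + (-9 - 5*O) = -7 - 5*O)
Z = -18 (Z = -6*3 = -18)
(-16*k(-4)*F(-4, 1))*Z = -16*2*(-4)*(-7 - 5*(-4))*(-18) = -(-128)*(-7 + 20)*(-18) = -(-128)*13*(-18) = -16*(-104)*(-18) = 1664*(-18) = -29952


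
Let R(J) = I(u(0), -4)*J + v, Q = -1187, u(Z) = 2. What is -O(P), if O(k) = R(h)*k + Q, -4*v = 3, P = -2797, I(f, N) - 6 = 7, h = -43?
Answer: -6257735/4 ≈ -1.5644e+6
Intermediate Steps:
I(f, N) = 13 (I(f, N) = 6 + 7 = 13)
v = -¾ (v = -¼*3 = -¾ ≈ -0.75000)
R(J) = -¾ + 13*J (R(J) = 13*J - ¾ = -¾ + 13*J)
O(k) = -1187 - 2239*k/4 (O(k) = (-¾ + 13*(-43))*k - 1187 = (-¾ - 559)*k - 1187 = -2239*k/4 - 1187 = -1187 - 2239*k/4)
-O(P) = -(-1187 - 2239/4*(-2797)) = -(-1187 + 6262483/4) = -1*6257735/4 = -6257735/4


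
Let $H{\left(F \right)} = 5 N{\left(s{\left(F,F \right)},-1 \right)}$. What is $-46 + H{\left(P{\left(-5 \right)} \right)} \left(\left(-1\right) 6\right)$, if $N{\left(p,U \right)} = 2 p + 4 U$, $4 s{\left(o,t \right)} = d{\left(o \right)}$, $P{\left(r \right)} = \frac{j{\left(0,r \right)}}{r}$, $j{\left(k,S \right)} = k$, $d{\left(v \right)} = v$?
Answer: $74$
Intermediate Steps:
$P{\left(r \right)} = 0$ ($P{\left(r \right)} = \frac{0}{r} = 0$)
$s{\left(o,t \right)} = \frac{o}{4}$
$H{\left(F \right)} = -20 + \frac{5 F}{2}$ ($H{\left(F \right)} = 5 \left(2 \frac{F}{4} + 4 \left(-1\right)\right) = 5 \left(\frac{F}{2} - 4\right) = 5 \left(-4 + \frac{F}{2}\right) = -20 + \frac{5 F}{2}$)
$-46 + H{\left(P{\left(-5 \right)} \right)} \left(\left(-1\right) 6\right) = -46 + \left(-20 + \frac{5}{2} \cdot 0\right) \left(\left(-1\right) 6\right) = -46 + \left(-20 + 0\right) \left(-6\right) = -46 - -120 = -46 + 120 = 74$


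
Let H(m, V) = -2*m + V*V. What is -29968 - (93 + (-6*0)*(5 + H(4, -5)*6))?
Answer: -30061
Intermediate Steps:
H(m, V) = V² - 2*m (H(m, V) = -2*m + V² = V² - 2*m)
-29968 - (93 + (-6*0)*(5 + H(4, -5)*6)) = -29968 - (93 + (-6*0)*(5 + ((-5)² - 2*4)*6)) = -29968 - (93 + 0*(5 + (25 - 8)*6)) = -29968 - (93 + 0*(5 + 17*6)) = -29968 - (93 + 0*(5 + 102)) = -29968 - (93 + 0*107) = -29968 - (93 + 0) = -29968 - 1*93 = -29968 - 93 = -30061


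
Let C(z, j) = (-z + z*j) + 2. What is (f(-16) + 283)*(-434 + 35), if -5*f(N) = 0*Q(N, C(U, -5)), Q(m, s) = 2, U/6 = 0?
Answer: -112917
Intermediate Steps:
U = 0 (U = 6*0 = 0)
C(z, j) = 2 - z + j*z (C(z, j) = (-z + j*z) + 2 = 2 - z + j*z)
f(N) = 0 (f(N) = -0*2 = -⅕*0 = 0)
(f(-16) + 283)*(-434 + 35) = (0 + 283)*(-434 + 35) = 283*(-399) = -112917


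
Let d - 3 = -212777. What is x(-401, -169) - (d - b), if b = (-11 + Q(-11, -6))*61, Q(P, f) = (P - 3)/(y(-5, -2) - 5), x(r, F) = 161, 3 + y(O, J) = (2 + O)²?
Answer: 211410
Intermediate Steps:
y(O, J) = -3 + (2 + O)²
Q(P, f) = -3 + P (Q(P, f) = (P - 3)/((-3 + (2 - 5)²) - 5) = (-3 + P)/((-3 + (-3)²) - 5) = (-3 + P)/((-3 + 9) - 5) = (-3 + P)/(6 - 5) = (-3 + P)/1 = (-3 + P)*1 = -3 + P)
d = -212774 (d = 3 - 212777 = -212774)
b = -1525 (b = (-11 + (-3 - 11))*61 = (-11 - 14)*61 = -25*61 = -1525)
x(-401, -169) - (d - b) = 161 - (-212774 - 1*(-1525)) = 161 - (-212774 + 1525) = 161 - 1*(-211249) = 161 + 211249 = 211410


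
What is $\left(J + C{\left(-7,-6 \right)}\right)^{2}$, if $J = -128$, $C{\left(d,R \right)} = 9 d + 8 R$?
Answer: $57121$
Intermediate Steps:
$C{\left(d,R \right)} = 8 R + 9 d$
$\left(J + C{\left(-7,-6 \right)}\right)^{2} = \left(-128 + \left(8 \left(-6\right) + 9 \left(-7\right)\right)\right)^{2} = \left(-128 - 111\right)^{2} = \left(-239\right)^{2} = 57121$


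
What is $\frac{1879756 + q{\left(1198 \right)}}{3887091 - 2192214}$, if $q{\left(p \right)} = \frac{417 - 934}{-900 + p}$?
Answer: $\frac{186722257}{168357782} \approx 1.1091$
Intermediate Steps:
$q{\left(p \right)} = - \frac{517}{-900 + p}$
$\frac{1879756 + q{\left(1198 \right)}}{3887091 - 2192214} = \frac{1879756 - \frac{517}{-900 + 1198}}{3887091 - 2192214} = \frac{1879756 - \frac{517}{298}}{1694877} = \left(1879756 - \frac{517}{298}\right) \frac{1}{1694877} = \frac{560166771}{298} \cdot \frac{1}{1694877} = \frac{186722257}{168357782}$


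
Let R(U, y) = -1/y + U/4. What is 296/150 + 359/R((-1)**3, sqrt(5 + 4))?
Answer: -322064/525 ≈ -613.46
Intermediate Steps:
R(U, y) = -1/y + U/4 (R(U, y) = -1/y + U*(1/4) = -1/y + U/4)
296/150 + 359/R((-1)**3, sqrt(5 + 4)) = 296/150 + 359/(-1/(sqrt(5 + 4)) + (1/4)*(-1)**3) = 296*(1/150) + 359/(-1/(sqrt(9)) + (1/4)*(-1)) = 148/75 + 359/(-1/3 - 1/4) = 148/75 + 359/(-7/12) = 148/75 + 359*(-12/7) = 148/75 - 4308/7 = -322064/525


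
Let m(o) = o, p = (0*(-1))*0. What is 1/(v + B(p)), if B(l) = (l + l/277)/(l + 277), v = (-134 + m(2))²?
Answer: 1/17424 ≈ 5.7392e-5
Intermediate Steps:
p = 0 (p = 0*0 = 0)
v = 17424 (v = (-134 + 2)² = (-132)² = 17424)
B(l) = 278*l/(277*(277 + l)) (B(l) = (l + l*(1/277))/(277 + l) = (l + l/277)/(277 + l) = (278*l/277)/(277 + l) = 278*l/(277*(277 + l)))
1/(v + B(p)) = 1/(17424 + (278/277)*0/(277 + 0)) = 1/(17424 + (278/277)*0/277) = 1/(17424 + (278/277)*0*(1/277)) = 1/(17424 + 0) = 1/17424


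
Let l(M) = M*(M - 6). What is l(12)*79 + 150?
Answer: 5838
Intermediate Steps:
l(M) = M*(-6 + M)
l(12)*79 + 150 = (12*(-6 + 12))*79 + 150 = (12*6)*79 + 150 = 72*79 + 150 = 5688 + 150 = 5838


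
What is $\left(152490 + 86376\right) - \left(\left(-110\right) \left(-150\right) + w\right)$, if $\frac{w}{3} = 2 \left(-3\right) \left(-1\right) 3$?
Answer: $222312$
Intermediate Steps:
$w = 54$ ($w = 3 \cdot 2 \left(-3\right) \left(-1\right) 3 = 3 \left(-6\right) \left(-1\right) 3 = 3 \cdot 6 \cdot 3 = 3 \cdot 18 = 54$)
$\left(152490 + 86376\right) - \left(\left(-110\right) \left(-150\right) + w\right) = \left(152490 + 86376\right) - \left(\left(-110\right) \left(-150\right) + 54\right) = 238866 - \left(16500 + 54\right) = 238866 - 16554 = 222312$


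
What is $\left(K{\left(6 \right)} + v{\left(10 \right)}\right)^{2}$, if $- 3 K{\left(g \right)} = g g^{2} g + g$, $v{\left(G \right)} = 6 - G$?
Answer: $191844$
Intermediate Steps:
$K{\left(g \right)} = - \frac{g}{3} - \frac{g^{4}}{3}$ ($K{\left(g \right)} = - \frac{g g^{2} g + g}{3} = - \frac{g^{3} g + g}{3} = - \frac{g^{4} + g}{3} = - \frac{g + g^{4}}{3} = - \frac{g}{3} - \frac{g^{4}}{3}$)
$\left(K{\left(6 \right)} + v{\left(10 \right)}\right)^{2} = \left(\left(- \frac{1}{3}\right) 6 \left(1 + 6^{3}\right) + \left(6 - 10\right)\right)^{2} = \left(\left(- \frac{1}{3}\right) 6 \left(1 + 216\right) + \left(6 - 10\right)\right)^{2} = \left(\left(- \frac{1}{3}\right) 6 \cdot 217 - 4\right)^{2} = \left(-434 - 4\right)^{2} = \left(-438\right)^{2} = 191844$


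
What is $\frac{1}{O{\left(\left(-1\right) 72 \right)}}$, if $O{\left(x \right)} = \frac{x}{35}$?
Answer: $- \frac{35}{72} \approx -0.48611$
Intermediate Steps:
$O{\left(x \right)} = \frac{x}{35}$ ($O{\left(x \right)} = x \frac{1}{35} = \frac{x}{35}$)
$\frac{1}{O{\left(\left(-1\right) 72 \right)}} = \frac{1}{\frac{1}{35} \left(\left(-1\right) 72\right)} = \frac{1}{\frac{1}{35} \left(-72\right)} = \frac{1}{- \frac{72}{35}} = - \frac{35}{72}$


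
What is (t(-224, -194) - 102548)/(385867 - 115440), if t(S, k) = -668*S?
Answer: 47084/270427 ≈ 0.17411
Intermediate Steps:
(t(-224, -194) - 102548)/(385867 - 115440) = (-668*(-224) - 102548)/(385867 - 115440) = (149632 - 102548)/270427 = 47084*(1/270427) = 47084/270427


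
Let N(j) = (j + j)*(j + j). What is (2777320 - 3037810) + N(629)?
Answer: 1322074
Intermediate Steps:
N(j) = 4*j² (N(j) = (2*j)*(2*j) = 4*j²)
(2777320 - 3037810) + N(629) = (2777320 - 3037810) + 4*629² = -260490 + 4*395641 = -260490 + 1582564 = 1322074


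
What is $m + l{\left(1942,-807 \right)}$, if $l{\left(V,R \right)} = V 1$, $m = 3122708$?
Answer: $3124650$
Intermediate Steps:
$l{\left(V,R \right)} = V$
$m + l{\left(1942,-807 \right)} = 3122708 + 1942 = 3124650$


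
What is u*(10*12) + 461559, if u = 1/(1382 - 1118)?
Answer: 5077154/11 ≈ 4.6156e+5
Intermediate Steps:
u = 1/264 ≈ 0.0037879
u*(10*12) + 461559 = (10*12)/264 + 461559 = (1/264)*120 + 461559 = 5/11 + 461559 = 5077154/11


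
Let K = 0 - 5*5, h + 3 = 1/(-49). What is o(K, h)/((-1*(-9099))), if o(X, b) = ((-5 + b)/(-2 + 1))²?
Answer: 17161/2427411 ≈ 0.0070697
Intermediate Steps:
h = -148/49 (h = -3 + 1/(-49) = -3 - 1/49 = -148/49 ≈ -3.0204)
K = -25 (K = 0 - 25 = -25)
o(X, b) = (5 - b)² (o(X, b) = ((-5 + b)/(-1))² = ((-5 + b)*(-1))² = (5 - b)²)
o(K, h)/((-1*(-9099))) = (-5 - 148/49)²/((-1*(-9099))) = (-393/49)²/9099 = (154449/2401)*(1/9099) = 17161/2427411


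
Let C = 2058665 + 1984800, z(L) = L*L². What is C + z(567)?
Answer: 186327728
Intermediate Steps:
z(L) = L³
C = 4043465
C + z(567) = 4043465 + 567³ = 4043465 + 182284263 = 186327728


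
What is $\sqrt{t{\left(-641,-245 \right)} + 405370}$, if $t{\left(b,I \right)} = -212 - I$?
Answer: $19 \sqrt{1123} \approx 636.71$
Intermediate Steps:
$\sqrt{t{\left(-641,-245 \right)} + 405370} = \sqrt{\left(-212 - -245\right) + 405370} = \sqrt{\left(-212 + 245\right) + 405370} = \sqrt{33 + 405370} = \sqrt{405403} = 19 \sqrt{1123}$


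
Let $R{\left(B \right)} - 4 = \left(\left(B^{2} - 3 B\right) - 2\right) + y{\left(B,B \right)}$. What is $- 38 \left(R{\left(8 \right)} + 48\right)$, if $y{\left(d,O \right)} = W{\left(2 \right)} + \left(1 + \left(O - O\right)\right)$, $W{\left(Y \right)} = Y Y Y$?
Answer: $-3762$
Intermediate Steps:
$W{\left(Y \right)} = Y^{3}$ ($W{\left(Y \right)} = Y^{2} Y = Y^{3}$)
$y{\left(d,O \right)} = 9$ ($y{\left(d,O \right)} = 2^{3} + \left(1 + \left(O - O\right)\right) = 8 + \left(1 + 0\right) = 8 + 1 = 9$)
$R{\left(B \right)} = 11 + B^{2} - 3 B$ ($R{\left(B \right)} = 4 - \left(-7 - B^{2} + 3 B\right) = 4 + \left(7 + B^{2} - 3 B\right) = 11 + B^{2} - 3 B$)
$- 38 \left(R{\left(8 \right)} + 48\right) = - 38 \left(\left(11 + 8^{2} - 24\right) + 48\right) = - 38 \left(\left(11 + 64 - 24\right) + 48\right) = - 38 \left(51 + 48\right) = \left(-38\right) 99 = -3762$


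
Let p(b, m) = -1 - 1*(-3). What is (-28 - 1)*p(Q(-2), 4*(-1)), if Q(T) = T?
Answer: -58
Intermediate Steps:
p(b, m) = 2 (p(b, m) = -1 + 3 = 2)
(-28 - 1)*p(Q(-2), 4*(-1)) = (-28 - 1)*2 = -29*2 = -58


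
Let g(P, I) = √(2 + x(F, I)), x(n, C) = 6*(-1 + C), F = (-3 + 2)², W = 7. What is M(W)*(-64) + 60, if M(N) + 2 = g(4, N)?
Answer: 188 - 64*√38 ≈ -206.52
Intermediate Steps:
F = 1 (F = (-1)² = 1)
x(n, C) = -6 + 6*C
g(P, I) = √(-4 + 6*I) (g(P, I) = √(2 + (-6 + 6*I)) = √(-4 + 6*I))
M(N) = -2 + √(-4 + 6*N)
M(W)*(-64) + 60 = (-2 + √(-4 + 6*7))*(-64) + 60 = (-2 + √(-4 + 42))*(-64) + 60 = (-2 + √38)*(-64) + 60 = (128 - 64*√38) + 60 = 188 - 64*√38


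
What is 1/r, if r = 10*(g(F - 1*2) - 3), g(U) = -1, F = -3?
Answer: -1/40 ≈ -0.025000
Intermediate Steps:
r = -40 (r = 10*(-1 - 3) = 10*(-4) = -40)
1/r = 1/(-40) = -1/40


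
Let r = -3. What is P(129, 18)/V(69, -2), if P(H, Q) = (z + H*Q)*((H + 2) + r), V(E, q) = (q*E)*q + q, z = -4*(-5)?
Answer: 149888/137 ≈ 1094.1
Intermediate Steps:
z = 20
V(E, q) = q + E*q² (V(E, q) = (E*q)*q + q = E*q² + q = q + E*q²)
P(H, Q) = (-1 + H)*(20 + H*Q) (P(H, Q) = (20 + H*Q)*((H + 2) - 3) = (20 + H*Q)*((2 + H) - 3) = (20 + H*Q)*(-1 + H) = (-1 + H)*(20 + H*Q))
P(129, 18)/V(69, -2) = (-20 + 20*129 + 18*129² - 1*129*18)/((-2*(1 + 69*(-2)))) = (-20 + 2580 + 18*16641 - 2322)/((-2*(1 - 138))) = (-20 + 2580 + 299538 - 2322)/((-2*(-137))) = 299776/274 = 299776*(1/274) = 149888/137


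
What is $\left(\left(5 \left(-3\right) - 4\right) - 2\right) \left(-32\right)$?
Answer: $672$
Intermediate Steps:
$\left(\left(5 \left(-3\right) - 4\right) - 2\right) \left(-32\right) = \left(\left(-15 - 4\right) + \left(-25 + 23\right)\right) \left(-32\right) = \left(-19 - 2\right) \left(-32\right) = \left(-21\right) \left(-32\right) = 672$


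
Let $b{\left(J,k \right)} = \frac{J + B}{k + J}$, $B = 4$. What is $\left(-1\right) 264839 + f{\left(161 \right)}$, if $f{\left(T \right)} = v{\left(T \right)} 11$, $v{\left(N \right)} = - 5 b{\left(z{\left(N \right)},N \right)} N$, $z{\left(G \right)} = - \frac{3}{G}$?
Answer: $- \frac{6869773257}{25918} \approx -2.6506 \cdot 10^{5}$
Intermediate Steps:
$b{\left(J,k \right)} = \frac{4 + J}{J + k}$ ($b{\left(J,k \right)} = \frac{J + 4}{k + J} = \frac{4 + J}{J + k}$)
$v{\left(N \right)} = - \frac{5 N \left(4 - \frac{3}{N}\right)}{N - \frac{3}{N}}$ ($v{\left(N \right)} = - 5 \frac{4 - \frac{3}{N}}{- \frac{3}{N} + N} N = - 5 \frac{4 - \frac{3}{N}}{N - \frac{3}{N}} N = - \frac{5 \left(4 - \frac{3}{N}\right)}{N - \frac{3}{N}} N = - \frac{5 N \left(4 - \frac{3}{N}\right)}{N - \frac{3}{N}}$)
$f{\left(T \right)} = \frac{55 T \left(3 - 4 T\right)}{-3 + T^{2}}$ ($f{\left(T \right)} = \frac{5 T \left(3 - 4 T\right)}{-3 + T^{2}} \cdot 11 = \frac{55 T \left(3 - 4 T\right)}{-3 + T^{2}}$)
$\left(-1\right) 264839 + f{\left(161 \right)} = \left(-1\right) 264839 + 55 \cdot 161 \frac{1}{-3 + 161^{2}} \left(3 - 644\right) = -264839 + 55 \cdot 161 \frac{1}{-3 + 25921} \left(3 - 644\right) = -264839 + 55 \cdot 161 \cdot \frac{1}{25918} \left(-641\right) = -264839 - \frac{5676055}{25918} = - \frac{6869773257}{25918}$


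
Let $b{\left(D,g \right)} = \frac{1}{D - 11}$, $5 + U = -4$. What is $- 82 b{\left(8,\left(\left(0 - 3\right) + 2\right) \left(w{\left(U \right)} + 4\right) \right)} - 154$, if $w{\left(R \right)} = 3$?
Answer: $- \frac{380}{3} \approx -126.67$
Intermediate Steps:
$U = -9$ ($U = -5 - 4 = -9$)
$b{\left(D,g \right)} = \frac{1}{-11 + D}$
$- 82 b{\left(8,\left(\left(0 - 3\right) + 2\right) \left(w{\left(U \right)} + 4\right) \right)} - 154 = - \frac{82}{-11 + 8} - 154 = - \frac{82}{-3} - 154 = \left(-82\right) \left(- \frac{1}{3}\right) - 154 = \frac{82}{3} - 154 = - \frac{380}{3}$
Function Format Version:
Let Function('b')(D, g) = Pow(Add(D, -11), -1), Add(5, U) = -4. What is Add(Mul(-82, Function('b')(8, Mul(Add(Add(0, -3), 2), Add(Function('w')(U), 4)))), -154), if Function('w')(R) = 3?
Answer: Rational(-380, 3) ≈ -126.67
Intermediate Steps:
U = -9 (U = Add(-5, -4) = -9)
Function('b')(D, g) = Pow(Add(-11, D), -1)
Add(Mul(-82, Function('b')(8, Mul(Add(Add(0, -3), 2), Add(Function('w')(U), 4)))), -154) = Add(Mul(-82, Pow(Add(-11, 8), -1)), -154) = Add(Mul(-82, Pow(-3, -1)), -154) = Add(Mul(-82, Rational(-1, 3)), -154) = Add(Rational(82, 3), -154) = Rational(-380, 3)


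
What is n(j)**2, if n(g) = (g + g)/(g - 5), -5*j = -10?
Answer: 16/9 ≈ 1.7778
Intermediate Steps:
j = 2 (j = -1/5*(-10) = 2)
n(g) = 2*g/(-5 + g) (n(g) = (2*g)/(-5 + g) = 2*g/(-5 + g))
n(j)**2 = (2*2/(-5 + 2))**2 = (2*2/(-3))**2 = (2*2*(-1/3))**2 = (-4/3)**2 = 16/9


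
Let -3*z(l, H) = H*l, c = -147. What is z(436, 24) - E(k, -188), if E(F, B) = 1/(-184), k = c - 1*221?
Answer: -641791/184 ≈ -3488.0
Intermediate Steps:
k = -368 (k = -147 - 1*221 = -147 - 221 = -368)
z(l, H) = -H*l/3
E(F, B) = -1/184
z(436, 24) - E(k, -188) = -⅓*24*436 - 1*(-1/184) = -3488 + 1/184 = -641791/184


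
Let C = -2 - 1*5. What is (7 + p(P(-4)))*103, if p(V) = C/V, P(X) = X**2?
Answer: 10815/16 ≈ 675.94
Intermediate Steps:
C = -7 (C = -2 - 5 = -7)
p(V) = -7/V
(7 + p(P(-4)))*103 = (7 - 7/((-4)**2))*103 = (7 - 7/16)*103 = (105/16)*103 = 10815/16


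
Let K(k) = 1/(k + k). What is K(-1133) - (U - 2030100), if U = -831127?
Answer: 6483540381/2266 ≈ 2.8612e+6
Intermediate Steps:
K(k) = 1/(2*k)
K(-1133) - (U - 2030100) = (1/2)/(-1133) - (-831127 - 2030100) = (1/2)*(-1/1133) - 1*(-2861227) = -1/2266 + 2861227 = 6483540381/2266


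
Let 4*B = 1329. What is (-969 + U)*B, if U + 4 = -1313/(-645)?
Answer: -69359624/215 ≈ -3.2260e+5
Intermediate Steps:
B = 1329/4 (B = (1/4)*1329 = 1329/4 ≈ 332.25)
U = -1267/645 (U = -4 - 1313/(-645) = -4 - 1313*(-1/645) = -4 + 1313/645 = -1267/645 ≈ -1.9643)
(-969 + U)*B = (-969 - 1267/645)*(1329/4) = -626272/645*1329/4 = -69359624/215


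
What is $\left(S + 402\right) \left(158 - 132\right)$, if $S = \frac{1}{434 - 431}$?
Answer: $\frac{31382}{3} \approx 10461.0$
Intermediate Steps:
$S = \frac{1}{3} \approx 0.33333$
$\left(S + 402\right) \left(158 - 132\right) = \left(\frac{1}{3} + 402\right) \left(158 - 132\right) = \frac{1207}{3} \cdot 26 = \frac{31382}{3}$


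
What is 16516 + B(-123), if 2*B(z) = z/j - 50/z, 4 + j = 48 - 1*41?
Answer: 4057943/246 ≈ 16496.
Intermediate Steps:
j = 3 (j = -4 + (48 - 1*41) = -4 + (48 - 41) = -4 + 7 = 3)
B(z) = -25/z + z/6 (B(z) = (z/3 - 50/z)/2 = (-50/z + z/3)/2 = -25/z + z/6)
16516 + B(-123) = 16516 + (-25/(-123) + (1/6)*(-123)) = 16516 + (-25*(-1/123) - 41/2) = 16516 + (25/123 - 41/2) = 16516 - 4993/246 = 4057943/246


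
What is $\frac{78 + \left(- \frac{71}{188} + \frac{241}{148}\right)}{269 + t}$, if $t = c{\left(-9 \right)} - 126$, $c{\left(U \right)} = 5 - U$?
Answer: $\frac{137817}{273023} \approx 0.50478$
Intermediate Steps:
$t = -112$ ($t = \left(5 - -9\right) - 126 = \left(5 + 9\right) - 126 = 14 - 126 = -112$)
$\frac{78 + \left(- \frac{71}{188} + \frac{241}{148}\right)}{269 + t} = \frac{78 + \left(- \frac{71}{188} + \frac{241}{148}\right)}{269 - 112} = \frac{78 + \left(\left(-71\right) \frac{1}{188} + 241 \cdot \frac{1}{148}\right)}{157} = \left(78 + \left(- \frac{71}{188} + \frac{241}{148}\right)\right) \frac{1}{157} = \left(78 + \frac{2175}{1739}\right) \frac{1}{157} = \frac{137817}{1739} \cdot \frac{1}{157} = \frac{137817}{273023}$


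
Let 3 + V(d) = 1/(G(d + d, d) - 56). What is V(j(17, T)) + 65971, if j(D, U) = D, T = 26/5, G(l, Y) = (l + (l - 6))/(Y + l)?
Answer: 184314541/2794 ≈ 65968.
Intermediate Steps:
G(l, Y) = (-6 + 2*l)/(Y + l) (G(l, Y) = (l + (-6 + l))/(Y + l) = (-6 + 2*l)/(Y + l))
T = 26/5 (T = 26*(⅕) = 26/5 ≈ 5.2000)
V(d) = -3 + 1/(-56 + 2*(-3 + 2*d)/(3*d)) (V(d) = -3 + 1/(2*(-3 + (d + d))/(d + (d + d)) - 56) = -3 + 1/(2*(-3 + 2*d)/(d + 2*d) - 56) = -3 + 1/(2*(-3 + 2*d)/((3*d)) - 56) = -3 + 1/(2*(1/(3*d))*(-3 + 2*d) - 56) = -3 + 1/(2*(-3 + 2*d)/(3*d) - 56) = -3 + 1/(-56 + 2*(-3 + 2*d)/(3*d)))
V(j(17, T)) + 65971 = 9*(-2 - 55*17)/(2*(3 + 82*17)) + 65971 = 9*(-2 - 935)/(2*(3 + 1394)) + 65971 = (9/2)*(-937)/1397 + 65971 = (9/2)*(1/1397)*(-937) + 65971 = -8433/2794 + 65971 = 184314541/2794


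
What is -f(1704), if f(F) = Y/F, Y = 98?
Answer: -49/852 ≈ -0.057512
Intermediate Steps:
f(F) = 98/F
-f(1704) = -98/1704 = -1*49/852 = -49/852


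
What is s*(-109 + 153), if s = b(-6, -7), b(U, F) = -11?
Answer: -484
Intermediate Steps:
s = -11
s*(-109 + 153) = -11*(-109 + 153) = -11*44 = -484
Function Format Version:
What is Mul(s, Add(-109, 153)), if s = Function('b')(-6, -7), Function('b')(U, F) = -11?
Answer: -484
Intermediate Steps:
s = -11
Mul(s, Add(-109, 153)) = Mul(-11, Add(-109, 153)) = Mul(-11, 44) = -484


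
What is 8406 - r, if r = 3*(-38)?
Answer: 8520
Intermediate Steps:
r = -114
8406 - r = 8406 - 1*(-114) = 8406 + 114 = 8520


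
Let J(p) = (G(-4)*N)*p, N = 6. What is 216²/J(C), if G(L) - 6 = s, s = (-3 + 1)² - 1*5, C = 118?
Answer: 3888/295 ≈ 13.180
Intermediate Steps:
s = -1 (s = (-2)² - 5 = 4 - 5 = -1)
G(L) = 5 (G(L) = 6 - 1 = 5)
J(p) = 30*p (J(p) = (5*6)*p = 30*p)
216²/J(C) = 216²/((30*118)) = 46656/3540 = 46656*(1/3540) = 3888/295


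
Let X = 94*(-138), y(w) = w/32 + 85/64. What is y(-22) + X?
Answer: -830167/64 ≈ -12971.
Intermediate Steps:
y(w) = 85/64 + w/32 (y(w) = w*(1/32) + 85*(1/64) = w/32 + 85/64 = 85/64 + w/32)
X = -12972
y(-22) + X = (85/64 + (1/32)*(-22)) - 12972 = (85/64 - 11/16) - 12972 = 41/64 - 12972 = -830167/64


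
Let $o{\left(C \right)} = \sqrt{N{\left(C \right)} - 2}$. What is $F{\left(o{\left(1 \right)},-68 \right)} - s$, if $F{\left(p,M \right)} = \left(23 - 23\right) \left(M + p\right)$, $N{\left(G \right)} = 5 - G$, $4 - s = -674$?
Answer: $-678$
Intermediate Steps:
$s = 678$ ($s = 4 - -674 = 4 + 674 = 678$)
$o{\left(C \right)} = \sqrt{3 - C}$ ($o{\left(C \right)} = \sqrt{\left(5 - C\right) - 2} = \sqrt{3 - C}$)
$F{\left(p,M \right)} = 0$ ($F{\left(p,M \right)} = 0 \left(M + p\right) = 0$)
$F{\left(o{\left(1 \right)},-68 \right)} - s = 0 - 678 = -678$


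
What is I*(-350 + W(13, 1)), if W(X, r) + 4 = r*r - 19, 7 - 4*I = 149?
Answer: 13206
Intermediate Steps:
I = -71/2 (I = 7/4 - ¼*149 = 7/4 - 149/4 = -71/2 ≈ -35.500)
W(X, r) = -23 + r² (W(X, r) = -4 + (r*r - 19) = -4 + (r² - 19) = -4 + (-19 + r²) = -23 + r²)
I*(-350 + W(13, 1)) = -71*(-350 + (-23 + 1²))/2 = -71*(-350 + (-23 + 1))/2 = -71*(-350 - 22)/2 = -71/2*(-372) = 13206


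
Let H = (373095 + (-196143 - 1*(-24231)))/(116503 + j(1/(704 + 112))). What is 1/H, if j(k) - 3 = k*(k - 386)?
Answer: 77575904161/133958907648 ≈ 0.57910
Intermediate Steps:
j(k) = 3 + k*(-386 + k) (j(k) = 3 + k*(k - 386) = 3 + k*(-386 + k))
H = 133958907648/77575904161 (H = (373095 + (-196143 - 1*(-24231)))/(116503 + (3 + (1/(704 + 112))² - 386/(704 + 112))) = (373095 + (-196143 + 24231))/(116503 + (3 + (1/816)² - 386/816)) = (373095 - 171912)/(116503 + (3 + (1/816)² - 386*1/816)) = 201183/(116503 + (3 + 1/665856 - 193/408)) = 201183/(116503 + 1682593/665856) = 201183/(77575904161/665856) = 201183*(665856/77575904161) = 133958907648/77575904161 ≈ 1.7268)
1/H = 1/(133958907648/77575904161) = 77575904161/133958907648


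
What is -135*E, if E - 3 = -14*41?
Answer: 77085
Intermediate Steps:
E = -571 (E = 3 - 14*41 = 3 - 574 = -571)
-135*E = -135*(-571) = 77085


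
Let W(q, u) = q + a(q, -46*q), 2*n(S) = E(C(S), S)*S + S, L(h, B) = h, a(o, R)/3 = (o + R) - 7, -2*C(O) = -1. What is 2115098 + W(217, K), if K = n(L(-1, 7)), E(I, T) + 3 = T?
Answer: 2085999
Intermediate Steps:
C(O) = ½ (C(O) = -½*(-1) = ½)
E(I, T) = -3 + T
a(o, R) = -21 + 3*R + 3*o (a(o, R) = 3*((o + R) - 7) = 3*((R + o) - 7) = 3*(-7 + R + o) = -21 + 3*R + 3*o)
n(S) = S/2 + S*(-3 + S)/2 (n(S) = ((-3 + S)*S + S)/2 = (S*(-3 + S) + S)/2 = (S + S*(-3 + S))/2 = S/2 + S*(-3 + S)/2)
K = 3/2 (K = (½)*(-1)*(-2 - 1) = (½)*(-1)*(-3) = 3/2 ≈ 1.5000)
W(q, u) = -21 - 134*q (W(q, u) = q + (-21 + 3*(-46*q) + 3*q) = q + (-21 - 138*q + 3*q) = q + (-21 - 135*q) = -21 - 134*q)
2115098 + W(217, K) = 2115098 + (-21 - 134*217) = 2115098 + (-21 - 29078) = 2115098 - 29099 = 2085999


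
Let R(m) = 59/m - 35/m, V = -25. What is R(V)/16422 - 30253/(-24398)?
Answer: 2069963933/1669433150 ≈ 1.2399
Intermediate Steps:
R(m) = 24/m
R(V)/16422 - 30253/(-24398) = (24/(-25))/16422 - 30253/(-24398) = (24*(-1/25))*(1/16422) - 30253*(-1/24398) = -24/25*1/16422 + 30253/24398 = -4/68425 + 30253/24398 = 2069963933/1669433150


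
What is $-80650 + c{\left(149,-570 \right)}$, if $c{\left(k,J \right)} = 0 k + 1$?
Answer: $-80649$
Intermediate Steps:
$c{\left(k,J \right)} = 1$ ($c{\left(k,J \right)} = 0 + 1 = 1$)
$-80650 + c{\left(149,-570 \right)} = -80650 + 1 = -80649$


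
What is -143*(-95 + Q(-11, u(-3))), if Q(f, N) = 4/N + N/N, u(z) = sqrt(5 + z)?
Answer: 13442 - 286*sqrt(2) ≈ 13038.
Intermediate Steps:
Q(f, N) = 1 + 4/N (Q(f, N) = 4/N + 1 = 1 + 4/N)
-143*(-95 + Q(-11, u(-3))) = -143*(-95 + (4 + sqrt(5 - 3))/(sqrt(5 - 3))) = -143*(-95 + (4 + sqrt(2))/(sqrt(2))) = -143*(-95 + (sqrt(2)/2)*(4 + sqrt(2))) = -143*(-95 + sqrt(2)*(4 + sqrt(2))/2) = 13585 - 143*sqrt(2)*(4 + sqrt(2))/2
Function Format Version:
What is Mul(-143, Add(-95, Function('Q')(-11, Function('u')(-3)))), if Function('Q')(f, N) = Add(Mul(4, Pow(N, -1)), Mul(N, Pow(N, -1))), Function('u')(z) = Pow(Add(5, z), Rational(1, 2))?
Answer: Add(13442, Mul(-286, Pow(2, Rational(1, 2)))) ≈ 13038.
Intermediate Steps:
Function('Q')(f, N) = Add(1, Mul(4, Pow(N, -1))) (Function('Q')(f, N) = Add(Mul(4, Pow(N, -1)), 1) = Add(1, Mul(4, Pow(N, -1))))
Mul(-143, Add(-95, Function('Q')(-11, Function('u')(-3)))) = Mul(-143, Add(-95, Mul(Pow(Pow(Add(5, -3), Rational(1, 2)), -1), Add(4, Pow(Add(5, -3), Rational(1, 2)))))) = Mul(-143, Add(-95, Mul(Pow(Pow(2, Rational(1, 2)), -1), Add(4, Pow(2, Rational(1, 2)))))) = Mul(-143, Add(-95, Mul(Mul(Rational(1, 2), Pow(2, Rational(1, 2))), Add(4, Pow(2, Rational(1, 2)))))) = Mul(-143, Add(-95, Mul(Rational(1, 2), Pow(2, Rational(1, 2)), Add(4, Pow(2, Rational(1, 2)))))) = Add(13585, Mul(Rational(-143, 2), Pow(2, Rational(1, 2)), Add(4, Pow(2, Rational(1, 2)))))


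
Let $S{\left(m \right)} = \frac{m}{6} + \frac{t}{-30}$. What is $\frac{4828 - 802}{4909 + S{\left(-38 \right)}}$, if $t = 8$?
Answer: $\frac{10065}{12256} \approx 0.82123$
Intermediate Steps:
$S{\left(m \right)} = - \frac{4}{15} + \frac{m}{6}$ ($S{\left(m \right)} = \frac{m}{6} + \frac{8}{-30} = m \frac{1}{6} + 8 \left(- \frac{1}{30}\right) = \frac{m}{6} - \frac{4}{15} = - \frac{4}{15} + \frac{m}{6}$)
$\frac{4828 - 802}{4909 + S{\left(-38 \right)}} = \frac{4828 - 802}{4909 + \left(- \frac{4}{15} + \frac{1}{6} \left(-38\right)\right)} = \frac{4026}{4909 - \frac{33}{5}} = \frac{4026}{\frac{24512}{5}} = 4026 \cdot \frac{5}{24512} = \frac{10065}{12256}$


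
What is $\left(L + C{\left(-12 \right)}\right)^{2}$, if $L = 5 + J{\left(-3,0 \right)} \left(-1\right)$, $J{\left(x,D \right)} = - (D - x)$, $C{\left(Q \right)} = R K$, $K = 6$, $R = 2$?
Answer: $400$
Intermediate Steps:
$C{\left(Q \right)} = 12$ ($C{\left(Q \right)} = 2 \cdot 6 = 12$)
$J{\left(x,D \right)} = x - D$
$L = 8$ ($L = 5 + \left(-3 - 0\right) \left(-1\right) = 5 + \left(-3 + 0\right) \left(-1\right) = 5 - -3 = 5 + 3 = 8$)
$\left(L + C{\left(-12 \right)}\right)^{2} = \left(8 + 12\right)^{2} = 20^{2} = 400$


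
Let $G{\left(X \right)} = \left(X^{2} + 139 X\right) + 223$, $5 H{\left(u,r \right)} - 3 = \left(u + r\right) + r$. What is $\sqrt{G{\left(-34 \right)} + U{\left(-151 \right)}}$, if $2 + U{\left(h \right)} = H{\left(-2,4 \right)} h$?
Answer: $\frac{2 i \sqrt{22630}}{5} \approx 60.173 i$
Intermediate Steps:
$H{\left(u,r \right)} = \frac{3}{5} + \frac{u}{5} + \frac{2 r}{5}$ ($H{\left(u,r \right)} = \frac{3}{5} + \frac{\left(u + r\right) + r}{5} = \frac{3}{5} + \frac{\left(r + u\right) + r}{5} = \frac{3}{5} + \frac{u + 2 r}{5} = \frac{3}{5} + \left(\frac{u}{5} + \frac{2 r}{5}\right) = \frac{3}{5} + \frac{u}{5} + \frac{2 r}{5}$)
$G{\left(X \right)} = 223 + X^{2} + 139 X$
$U{\left(h \right)} = -2 + \frac{9 h}{5}$ ($U{\left(h \right)} = -2 + \left(\frac{3}{5} + \frac{1}{5} \left(-2\right) + \frac{2}{5} \cdot 4\right) h = -2 + \left(\frac{3}{5} - \frac{2}{5} + \frac{8}{5}\right) h = -2 + \frac{9 h}{5}$)
$\sqrt{G{\left(-34 \right)} + U{\left(-151 \right)}} = \sqrt{\left(223 + \left(-34\right)^{2} + 139 \left(-34\right)\right) + \left(-2 + \frac{9}{5} \left(-151\right)\right)} = \sqrt{\left(223 + 1156 - 4726\right) - \frac{1369}{5}} = \sqrt{-3347 - \frac{1369}{5}} = \sqrt{- \frac{18104}{5}} = \frac{2 i \sqrt{22630}}{5}$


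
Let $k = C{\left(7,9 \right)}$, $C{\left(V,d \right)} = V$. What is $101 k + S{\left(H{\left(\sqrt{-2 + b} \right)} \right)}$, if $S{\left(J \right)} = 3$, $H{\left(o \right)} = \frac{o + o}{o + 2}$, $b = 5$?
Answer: $710$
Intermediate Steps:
$H{\left(o \right)} = \frac{2 o}{2 + o}$
$k = 7$
$101 k + S{\left(H{\left(\sqrt{-2 + b} \right)} \right)} = 101 \cdot 7 + 3 = 707 + 3 = 710$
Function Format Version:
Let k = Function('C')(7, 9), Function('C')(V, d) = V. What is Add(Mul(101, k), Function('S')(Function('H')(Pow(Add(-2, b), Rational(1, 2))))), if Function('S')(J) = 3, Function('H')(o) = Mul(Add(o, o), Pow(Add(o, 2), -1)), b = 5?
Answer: 710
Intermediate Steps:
Function('H')(o) = Mul(2, o, Pow(Add(2, o), -1)) (Function('H')(o) = Mul(Mul(2, o), Pow(Add(2, o), -1)) = Mul(2, o, Pow(Add(2, o), -1)))
k = 7
Add(Mul(101, k), Function('S')(Function('H')(Pow(Add(-2, b), Rational(1, 2))))) = Add(Mul(101, 7), 3) = Add(707, 3) = 710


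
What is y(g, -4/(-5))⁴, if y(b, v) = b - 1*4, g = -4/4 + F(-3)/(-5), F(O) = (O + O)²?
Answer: 13845841/625 ≈ 22153.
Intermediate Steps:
F(O) = 4*O² (F(O) = (2*O)² = 4*O²)
g = -41/5 (g = -4/4 + (4*(-3)²)/(-5) = -4*¼ + (4*9)*(-⅕) = -1 + 36*(-⅕) = -1 - 36/5 = -41/5 ≈ -8.2000)
y(b, v) = -4 + b (y(b, v) = b - 4 = -4 + b)
y(g, -4/(-5))⁴ = (-4 - 41/5)⁴ = (-61/5)⁴ = 13845841/625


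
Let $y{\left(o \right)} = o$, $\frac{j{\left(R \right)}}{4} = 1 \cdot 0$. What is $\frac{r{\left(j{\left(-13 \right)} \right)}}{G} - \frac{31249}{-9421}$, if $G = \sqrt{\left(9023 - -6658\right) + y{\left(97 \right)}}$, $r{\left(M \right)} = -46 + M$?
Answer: $\frac{31249}{9421} - \frac{\sqrt{322}}{49} \approx 2.9507$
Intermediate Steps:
$j{\left(R \right)} = 0$ ($j{\left(R \right)} = 4 \cdot 1 \cdot 0 = 4 \cdot 0 = 0$)
$G = 7 \sqrt{322}$ ($G = \sqrt{\left(9023 - -6658\right) + 97} = \sqrt{\left(9023 + 6658\right) + 97} = \sqrt{15681 + 97} = \sqrt{15778} = 7 \sqrt{322} \approx 125.61$)
$\frac{r{\left(j{\left(-13 \right)} \right)}}{G} - \frac{31249}{-9421} = \frac{-46 + 0}{7 \sqrt{322}} - \frac{31249}{-9421} = - 46 \frac{\sqrt{322}}{2254} - - \frac{31249}{9421} = - \frac{\sqrt{322}}{49} + \frac{31249}{9421} = \frac{31249}{9421} - \frac{\sqrt{322}}{49}$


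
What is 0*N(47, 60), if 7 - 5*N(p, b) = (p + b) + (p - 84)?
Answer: 0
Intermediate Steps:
N(p, b) = 91/5 - 2*p/5 - b/5 (N(p, b) = 7/5 - ((p + b) + (p - 84))/5 = 7/5 - ((b + p) + (-84 + p))/5 = 7/5 - (-84 + b + 2*p)/5 = 7/5 + (84/5 - 2*p/5 - b/5) = 91/5 - 2*p/5 - b/5)
0*N(47, 60) = 0*(91/5 - ⅖*47 - ⅕*60) = 0*(91/5 - 94/5 - 12) = 0*(-63/5) = 0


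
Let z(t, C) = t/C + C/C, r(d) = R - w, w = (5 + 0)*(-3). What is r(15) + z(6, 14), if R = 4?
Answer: 143/7 ≈ 20.429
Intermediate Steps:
w = -15 (w = 5*(-3) = -15)
r(d) = 19 (r(d) = 4 - 1*(-15) = 4 + 15 = 19)
z(t, C) = 1 + t/C (z(t, C) = t/C + 1 = 1 + t/C)
r(15) + z(6, 14) = 19 + (14 + 6)/14 = 19 + (1/14)*20 = 19 + 10/7 = 143/7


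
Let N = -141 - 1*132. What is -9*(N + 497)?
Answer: -2016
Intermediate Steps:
N = -273 (N = -141 - 132 = -273)
-9*(N + 497) = -9*(-273 + 497) = -9*224 = -2016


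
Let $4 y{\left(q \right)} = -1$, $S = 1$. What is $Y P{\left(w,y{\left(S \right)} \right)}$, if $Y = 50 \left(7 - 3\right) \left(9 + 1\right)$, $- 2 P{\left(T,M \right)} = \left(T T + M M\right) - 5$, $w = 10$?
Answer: $- \frac{190125}{2} \approx -95063.0$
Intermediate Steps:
$y{\left(q \right)} = - \frac{1}{4}$ ($y{\left(q \right)} = \frac{1}{4} \left(-1\right) = - \frac{1}{4}$)
$P{\left(T,M \right)} = \frac{5}{2} - \frac{M^{2}}{2} - \frac{T^{2}}{2}$ ($P{\left(T,M \right)} = - \frac{\left(T T + M M\right) - 5}{2} = - \frac{\left(T^{2} + M^{2}\right) - 5}{2} = - \frac{\left(M^{2} + T^{2}\right) - 5}{2} = - \frac{-5 + M^{2} + T^{2}}{2} = \frac{5}{2} - \frac{M^{2}}{2} - \frac{T^{2}}{2}$)
$Y = 2000$ ($Y = 50 \cdot 4 \cdot 10 = 50 \cdot 40 = 2000$)
$Y P{\left(w,y{\left(S \right)} \right)} = 2000 \left(\frac{5}{2} - \frac{\left(- \frac{1}{4}\right)^{2}}{2} - \frac{10^{2}}{2}\right) = 2000 \left(\frac{5}{2} - \frac{1}{32} - 50\right) = 2000 \left(- \frac{1521}{32}\right) = - \frac{190125}{2}$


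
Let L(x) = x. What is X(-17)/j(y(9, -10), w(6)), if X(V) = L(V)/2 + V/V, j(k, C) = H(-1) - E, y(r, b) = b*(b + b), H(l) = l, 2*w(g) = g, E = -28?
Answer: -5/18 ≈ -0.27778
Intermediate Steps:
w(g) = g/2
y(r, b) = 2*b**2 (y(r, b) = b*(2*b) = 2*b**2)
j(k, C) = 27 (j(k, C) = -1 - 1*(-28) = -1 + 28 = 27)
X(V) = 1 + V/2 (X(V) = V/2 + V/V = V*(1/2) + 1 = V/2 + 1 = 1 + V/2)
X(-17)/j(y(9, -10), w(6)) = (1 + (1/2)*(-17))/27 = (1 - 17/2)*(1/27) = -15/2*1/27 = -5/18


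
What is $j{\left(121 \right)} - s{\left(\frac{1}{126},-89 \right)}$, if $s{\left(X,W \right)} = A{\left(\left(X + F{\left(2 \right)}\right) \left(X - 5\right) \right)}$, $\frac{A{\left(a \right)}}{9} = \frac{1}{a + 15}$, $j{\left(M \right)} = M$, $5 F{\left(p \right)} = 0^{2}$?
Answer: $\frac{28595947}{237511} \approx 120.4$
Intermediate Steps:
$F{\left(p \right)} = 0$ ($F{\left(p \right)} = \frac{0^{2}}{5} = \frac{1}{5} \cdot 0 = 0$)
$A{\left(a \right)} = \frac{9}{15 + a}$ ($A{\left(a \right)} = \frac{9}{a + 15} = \frac{9}{15 + a}$)
$s{\left(X,W \right)} = \frac{9}{15 + X \left(-5 + X\right)}$ ($s{\left(X,W \right)} = \frac{9}{15 + \left(X + 0\right) \left(X - 5\right)} = \frac{9}{15 + X \left(-5 + X\right)}$)
$j{\left(121 \right)} - s{\left(\frac{1}{126},-89 \right)} = 121 - \frac{9}{15 + \left(\frac{1}{126}\right)^{2} - \frac{5}{126}} = 121 - \frac{9}{15 + \frac{1}{15876} - \frac{5}{126}} = 121 - \frac{9}{\frac{237511}{15876}} = 121 - 9 \cdot \frac{15876}{237511} = 121 - \frac{142884}{237511} = \frac{28595947}{237511}$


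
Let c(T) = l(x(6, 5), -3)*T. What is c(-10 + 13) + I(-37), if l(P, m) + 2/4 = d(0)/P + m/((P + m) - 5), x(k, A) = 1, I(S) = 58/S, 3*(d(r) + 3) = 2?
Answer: -4549/518 ≈ -8.7819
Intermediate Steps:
d(r) = -7/3 (d(r) = -3 + (⅓)*2 = -3 + ⅔ = -7/3)
l(P, m) = -½ - 7/(3*P) + m/(-5 + P + m) (l(P, m) = -½ + (-7/(3*P) + m/((P + m) - 5)) = -½ + (-7/(3*P) + m/(-5 + P + m)) = -½ - 7/(3*P) + m/(-5 + P + m))
c(T) = -101*T/42 (c(T) = ((⅙)*(70 + 1 - 14*(-3) - 3*1² + 3*1*(-3))/(1*(-5 + 1 - 3)))*T = ((⅙)*1*(70 + 1 + 42 - 3*1 - 9)/(-7))*T = ((⅙)*1*(-⅐)*(70 + 1 + 42 - 3 - 9))*T = ((⅙)*1*(-⅐)*101)*T = -101*T/42)
c(-10 + 13) + I(-37) = -101*(-10 + 13)/42 + 58/(-37) = -101/42*3 + 58*(-1/37) = -101/14 - 58/37 = -4549/518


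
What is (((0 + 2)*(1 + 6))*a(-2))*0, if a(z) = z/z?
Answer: 0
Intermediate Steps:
a(z) = 1
(((0 + 2)*(1 + 6))*a(-2))*0 = (((0 + 2)*(1 + 6))*1)*0 = ((2*7)*1)*0 = (14*1)*0 = 14*0 = 0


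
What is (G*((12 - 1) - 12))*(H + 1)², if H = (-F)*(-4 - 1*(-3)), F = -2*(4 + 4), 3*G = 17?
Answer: -1275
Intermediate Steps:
G = 17/3 (G = (⅓)*17 = 17/3 ≈ 5.6667)
F = -16 (F = -2*8 = -16)
H = -16 (H = (-1*(-16))*(-4 - 1*(-3)) = 16*(-4 + 3) = 16*(-1) = -16)
(G*((12 - 1) - 12))*(H + 1)² = (17*((12 - 1) - 12)/3)*(-16 + 1)² = (17*(11 - 12)/3)*(-15)² = ((17/3)*(-1))*225 = -17/3*225 = -1275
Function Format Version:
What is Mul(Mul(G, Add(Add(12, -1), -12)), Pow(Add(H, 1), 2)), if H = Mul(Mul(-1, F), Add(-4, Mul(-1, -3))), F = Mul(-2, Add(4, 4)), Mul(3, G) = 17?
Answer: -1275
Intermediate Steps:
G = Rational(17, 3) (G = Mul(Rational(1, 3), 17) = Rational(17, 3) ≈ 5.6667)
F = -16 (F = Mul(-2, 8) = -16)
H = -16 (H = Mul(Mul(-1, -16), Add(-4, Mul(-1, -3))) = Mul(16, Add(-4, 3)) = Mul(16, -1) = -16)
Mul(Mul(G, Add(Add(12, -1), -12)), Pow(Add(H, 1), 2)) = Mul(Mul(Rational(17, 3), Add(Add(12, -1), -12)), Pow(Add(-16, 1), 2)) = Mul(Mul(Rational(17, 3), Add(11, -12)), Pow(-15, 2)) = Mul(Mul(Rational(17, 3), -1), 225) = Mul(Rational(-17, 3), 225) = -1275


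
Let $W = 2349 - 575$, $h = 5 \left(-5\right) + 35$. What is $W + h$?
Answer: $1784$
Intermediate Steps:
$h = 10$ ($h = -25 + 35 = 10$)
$W = 1774$
$W + h = 1774 + 10 = 1784$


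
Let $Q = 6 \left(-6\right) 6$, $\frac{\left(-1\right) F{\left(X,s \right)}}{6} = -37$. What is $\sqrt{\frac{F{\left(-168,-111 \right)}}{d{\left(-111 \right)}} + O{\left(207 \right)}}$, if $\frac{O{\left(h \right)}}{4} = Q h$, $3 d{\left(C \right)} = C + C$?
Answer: $i \sqrt{178851} \approx 422.91 i$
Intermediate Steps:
$F{\left(X,s \right)} = 222$ ($F{\left(X,s \right)} = \left(-6\right) \left(-37\right) = 222$)
$d{\left(C \right)} = \frac{2 C}{3}$ ($d{\left(C \right)} = \frac{C + C}{3} = \frac{2 C}{3}$)
$Q = -216$ ($Q = \left(-36\right) 6 = -216$)
$O{\left(h \right)} = - 864 h$ ($O{\left(h \right)} = 4 \left(- 216 h\right) = - 864 h$)
$\sqrt{\frac{F{\left(-168,-111 \right)}}{d{\left(-111 \right)}} + O{\left(207 \right)}} = \sqrt{\frac{222}{\frac{2}{3} \left(-111\right)} - 178848} = \sqrt{\frac{222}{-74} - 178848} = \sqrt{222 \left(- \frac{1}{74}\right) - 178848} = \sqrt{-3 - 178848} = \sqrt{-178851} = i \sqrt{178851}$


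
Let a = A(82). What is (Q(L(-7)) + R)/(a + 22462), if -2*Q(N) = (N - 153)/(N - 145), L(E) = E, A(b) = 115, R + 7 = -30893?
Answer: -587110/428963 ≈ -1.3687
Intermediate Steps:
R = -30900 (R = -7 - 30893 = -30900)
a = 115
Q(N) = -(-153 + N)/(2*(-145 + N)) (Q(N) = -(N - 153)/(2*(N - 145)) = -(-153 + N)/(2*(-145 + N)))
(Q(L(-7)) + R)/(a + 22462) = ((153 - 1*(-7))/(2*(-145 - 7)) - 30900)/(115 + 22462) = ((1/2)*(153 + 7)/(-152) - 30900)/22577 = ((1/2)*(-1/152)*160 - 30900)*(1/22577) = (-10/19 - 30900)*(1/22577) = -587110/19*1/22577 = -587110/428963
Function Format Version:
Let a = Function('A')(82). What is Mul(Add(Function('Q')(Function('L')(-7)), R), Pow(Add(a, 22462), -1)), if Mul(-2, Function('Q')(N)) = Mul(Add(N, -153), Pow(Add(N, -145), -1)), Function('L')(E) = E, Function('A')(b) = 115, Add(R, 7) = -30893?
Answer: Rational(-587110, 428963) ≈ -1.3687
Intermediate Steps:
R = -30900 (R = Add(-7, -30893) = -30900)
a = 115
Function('Q')(N) = Mul(Rational(-1, 2), Pow(Add(-145, N), -1), Add(-153, N)) (Function('Q')(N) = Mul(Rational(-1, 2), Mul(Add(N, -153), Pow(Add(N, -145), -1))) = Mul(Rational(-1, 2), Mul(Add(-153, N), Pow(Add(-145, N), -1))) = Mul(Rational(-1, 2), Mul(Pow(Add(-145, N), -1), Add(-153, N))) = Mul(Rational(-1, 2), Pow(Add(-145, N), -1), Add(-153, N)))
Mul(Add(Function('Q')(Function('L')(-7)), R), Pow(Add(a, 22462), -1)) = Mul(Add(Mul(Rational(1, 2), Pow(Add(-145, -7), -1), Add(153, Mul(-1, -7))), -30900), Pow(Add(115, 22462), -1)) = Mul(Add(Mul(Rational(1, 2), Pow(-152, -1), Add(153, 7)), -30900), Pow(22577, -1)) = Mul(Add(Mul(Rational(1, 2), Rational(-1, 152), 160), -30900), Rational(1, 22577)) = Mul(Add(Rational(-10, 19), -30900), Rational(1, 22577)) = Mul(Rational(-587110, 19), Rational(1, 22577)) = Rational(-587110, 428963)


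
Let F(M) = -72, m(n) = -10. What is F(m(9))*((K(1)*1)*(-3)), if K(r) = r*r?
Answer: 216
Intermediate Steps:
K(r) = r²
F(m(9))*((K(1)*1)*(-3)) = -72*1²*1*(-3) = -72*1*1*(-3) = -72*(-3) = 216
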